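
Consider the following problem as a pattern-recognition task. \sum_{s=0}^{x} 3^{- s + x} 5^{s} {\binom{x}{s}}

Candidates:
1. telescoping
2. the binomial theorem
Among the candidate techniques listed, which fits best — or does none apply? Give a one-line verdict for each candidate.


Diagnosis: the binomial theorem — binomial coefficients against complementary powers of 5 and 3: recognize the binomial expansion and resum.
- telescoping: as presented, consecutive terms share no shifted copy to cancel against — no rewrite is on display to change that.
- the binomial theorem: applicable, and directly so.


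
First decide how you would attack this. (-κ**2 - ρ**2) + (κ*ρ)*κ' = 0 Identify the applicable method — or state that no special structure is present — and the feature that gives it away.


Method: the homogeneous substitution — scaling ρ and κ together leaves the slope fixed — it depends only on κ/ρ, so substitute the ratio. A Bernoulli rewrite works here as the equation stands — the homogeneous substitution is the more immediate reading.


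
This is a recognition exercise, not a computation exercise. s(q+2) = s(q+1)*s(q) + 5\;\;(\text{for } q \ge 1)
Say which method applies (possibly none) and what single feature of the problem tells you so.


Technique: no special technique — the update rule curves (it is not linear in the unknown sequence), so no superposition-based closed form attaches — iterate or study it directly.


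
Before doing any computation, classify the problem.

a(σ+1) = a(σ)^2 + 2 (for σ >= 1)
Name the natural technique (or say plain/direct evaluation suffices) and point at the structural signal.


Technique: no special technique — the unknown sequence enters the update nonlinearly, so no linear method fits the recurrence as written — direct iteration remains.


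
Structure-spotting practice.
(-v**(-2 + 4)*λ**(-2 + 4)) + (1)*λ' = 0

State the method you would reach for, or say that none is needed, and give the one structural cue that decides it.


Technique: separation of variables — solved for the derivative, the right side splits multiplicatively into a function of each variable alone — divide and integrate each side.


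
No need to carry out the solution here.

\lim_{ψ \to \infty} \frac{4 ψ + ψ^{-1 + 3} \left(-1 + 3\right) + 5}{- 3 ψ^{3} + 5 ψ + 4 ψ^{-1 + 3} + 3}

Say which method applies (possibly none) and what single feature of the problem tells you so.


Technique: dominant-term comparison — divide through by the highest power of ψ; every lower-order term dies and the dominant terms decide the limit. Differentiating the expression as a single quotient would eventually settle it as well; matching dominant growth settles it immediately.


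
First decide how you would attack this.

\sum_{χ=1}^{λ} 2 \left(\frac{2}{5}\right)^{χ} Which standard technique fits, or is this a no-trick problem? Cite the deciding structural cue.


Method: the geometric series formula — each term is \frac{2}{5} times the previous one, so the geometric-series formula applies directly.


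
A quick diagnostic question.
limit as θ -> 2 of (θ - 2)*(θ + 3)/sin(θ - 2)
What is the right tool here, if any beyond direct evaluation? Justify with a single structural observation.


Method: l'Hôpital's rule (0/0) — substituting 2 gives 0 over 0; differentiate top and bottom once and re-evaluate. Known elementary limits would finish this too — the rule just bypasses the case analysis.


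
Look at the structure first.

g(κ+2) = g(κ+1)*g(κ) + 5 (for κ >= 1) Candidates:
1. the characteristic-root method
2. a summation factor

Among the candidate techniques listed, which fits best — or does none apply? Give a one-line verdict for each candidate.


Best approach: no special technique — the recurrence is nonlinear in the sequence values; study it directly, no linear machinery applies.
- the characteristic-root method — nonlinearity rules out exponential-mode superposition from the start.
- a summation factor — the recursion is nonlinear — outside the first-order linear family a summation factor addresses.


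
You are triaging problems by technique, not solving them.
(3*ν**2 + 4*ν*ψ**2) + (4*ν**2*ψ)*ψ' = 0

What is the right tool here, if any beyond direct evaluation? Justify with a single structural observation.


Method: the exact-equation method — the cross partial derivatives of 3*ν**2 + 4*ν*ψ**2 and 4*ν**2*ψ agree, so the left side is the total differential of one potential in ν and ψ.


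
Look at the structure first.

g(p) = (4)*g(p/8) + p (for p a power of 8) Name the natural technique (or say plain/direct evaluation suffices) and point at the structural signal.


Method: the master substitution — the call at p/8 makes this multiplicative recursion; the master-style substitution converts it to additive.


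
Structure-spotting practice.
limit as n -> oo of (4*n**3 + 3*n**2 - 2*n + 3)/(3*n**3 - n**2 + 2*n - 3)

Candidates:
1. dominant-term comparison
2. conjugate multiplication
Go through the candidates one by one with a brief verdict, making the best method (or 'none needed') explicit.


Diagnosis: dominant-term comparison — divide through by the highest power of n; every lower-order term dies and the dominant terms decide the limit.
- dominant-term comparison: applies; the problem has the shape this method handles.
- conjugate multiplication: there are no radicals in tension whose conjugate would simplify matters.


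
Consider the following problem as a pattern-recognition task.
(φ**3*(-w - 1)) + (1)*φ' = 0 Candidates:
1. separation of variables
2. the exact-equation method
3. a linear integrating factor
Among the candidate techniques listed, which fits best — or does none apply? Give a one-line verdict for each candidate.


Diagnosis: separation of variables — all dependence on the two variables factors apart, the defining separable shape.
- separation of variables: yes — fits the structure here.
- the exact-equation method: no potential function has this form as its differential, as written.
- a linear integrating factor: the unknown enters nonlinearly (through a power, a denominator, or a transcendental function), which the linear integrating-factor recipe cannot absorb as-is — any repair would come from a preliminary substitution, not the factor.


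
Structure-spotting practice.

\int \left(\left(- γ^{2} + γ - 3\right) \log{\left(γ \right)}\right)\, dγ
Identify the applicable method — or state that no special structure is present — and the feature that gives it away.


Verdict: integration by parts — choose u = \log{\left(γ \right)}: one derivative turns the logarithm algebraic, and the remaining factor - γ^{2} + γ - 3 integrates term by term under the power rule.


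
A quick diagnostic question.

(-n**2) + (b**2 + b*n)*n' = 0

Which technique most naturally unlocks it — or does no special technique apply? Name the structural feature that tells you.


Best approach: the homogeneous substitution — scaling b and n together leaves the slope fixed — it depends only on n/b, so substitute the ratio. This can also be massaged into Bernoulli form (the roles of the variables may need exchanging); the homogeneous substitution avoids that setup.


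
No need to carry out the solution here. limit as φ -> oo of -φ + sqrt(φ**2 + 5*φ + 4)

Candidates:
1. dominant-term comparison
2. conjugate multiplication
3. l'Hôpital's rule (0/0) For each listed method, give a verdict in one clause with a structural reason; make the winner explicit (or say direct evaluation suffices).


Method: conjugate multiplication — turning the difference into a conjugate-rationalized ratio makes the limit readable.
- dominant-term comparison: no ranking of term growth rates resolves the limit here.
- conjugate multiplication: applies; the problem has the shape this method handles.
- l'Hôpital's rule (0/0) — the expression is a difference driving to ∞ − ∞, not a 0/0 quotient — there is no ratio for the rule to differentiate.


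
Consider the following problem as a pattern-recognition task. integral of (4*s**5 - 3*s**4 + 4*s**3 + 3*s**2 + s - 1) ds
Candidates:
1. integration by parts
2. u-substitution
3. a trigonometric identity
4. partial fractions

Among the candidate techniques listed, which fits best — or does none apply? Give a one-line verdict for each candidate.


Verdict: no special technique — nothing composite, nothing rational, nothing trigonometric — each constant-multiple power of s integrates by the power rule alone.
- integration by parts — parts would only shuffle a directly integrable integrand.
- u-substitution: any workable substitution here is cosmetic — the integrand is already in directly integrable form.
- a trigonometric identity: there is no trigonometric structure at all — the integrand carries no sine or cosine to rewrite.
- partial fractions: the expression is not a ratio of polynomials that decomposes further.


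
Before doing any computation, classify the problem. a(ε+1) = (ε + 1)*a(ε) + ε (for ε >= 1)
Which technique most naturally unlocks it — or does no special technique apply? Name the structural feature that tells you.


Diagnosis: a summation factor — first-order, linear, moving coefficient ε + 1: the discrete analogue of an integrating factor handles it.


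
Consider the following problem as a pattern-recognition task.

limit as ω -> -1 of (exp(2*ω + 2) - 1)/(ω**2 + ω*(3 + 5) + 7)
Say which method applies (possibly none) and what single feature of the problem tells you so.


Best approach: l'Hôpital's rule (0/0) — plug in -1: top and bottom both hit zero, so differentiate each and retry. One could equally expand both pieces locally and compare leading terms; the rule does that in one stroke.


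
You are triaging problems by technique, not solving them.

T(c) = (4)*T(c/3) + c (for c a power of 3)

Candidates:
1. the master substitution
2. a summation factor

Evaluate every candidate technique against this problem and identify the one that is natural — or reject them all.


Technique: the master substitution — treat m = log base 3 of c as the new clock: one recursion step advances m by one while c scales by 3.
- the master substitution — applies; the problem has the shape this method handles.
- a summation factor — a divided-index call is outside the fixed-shift first-order family a summation factor normalizes.


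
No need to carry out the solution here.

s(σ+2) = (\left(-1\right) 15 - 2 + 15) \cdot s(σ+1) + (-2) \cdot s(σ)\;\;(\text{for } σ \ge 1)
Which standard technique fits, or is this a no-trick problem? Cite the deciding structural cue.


Technique: the characteristic-root method — this is the constant-coefficient homogeneous case — the whole solution in σ reduces to a polynomial's roots.


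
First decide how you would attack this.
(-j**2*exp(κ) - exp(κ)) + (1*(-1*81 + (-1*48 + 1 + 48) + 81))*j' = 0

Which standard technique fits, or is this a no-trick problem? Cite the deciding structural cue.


Verdict: separation of variables — all dependence on the two variables factors apart, the defining separable shape.


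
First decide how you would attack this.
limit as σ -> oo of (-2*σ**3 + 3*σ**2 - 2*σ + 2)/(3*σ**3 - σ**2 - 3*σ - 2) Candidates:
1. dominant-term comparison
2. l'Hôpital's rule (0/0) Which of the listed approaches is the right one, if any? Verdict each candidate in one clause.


Method: dominant-term comparison — divide through by the highest power of σ; every lower-order term dies and the dominant terms decide the limit.
- dominant-term comparison: a fit — the right tool for this form.
- l'Hôpital's rule (0/0) — no 0/0 form appears: written as one quotient, top and bottom both grow without bound, and the ratio is decided by their leading terms.


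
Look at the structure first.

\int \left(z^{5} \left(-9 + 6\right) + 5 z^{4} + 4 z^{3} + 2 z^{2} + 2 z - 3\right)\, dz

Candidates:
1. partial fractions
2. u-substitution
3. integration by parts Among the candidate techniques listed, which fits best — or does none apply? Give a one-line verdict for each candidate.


Method: no special technique — a term-by-term power-rule job in z; no substitution or rearrangement earns its keep here.
- partial fractions — the expression is not a ratio of polynomials that decomposes further.
- u-substitution: no substitution does more than relabel what direct integration already handles.
- integration by parts: splitting off a factor buys nothing — the integrand integrates directly without parts.


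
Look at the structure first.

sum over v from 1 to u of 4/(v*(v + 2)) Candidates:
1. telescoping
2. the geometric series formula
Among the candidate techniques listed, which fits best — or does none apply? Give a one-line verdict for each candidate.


Diagnosis: telescoping — integer-spaced poles in 4/(v*(v + 2)) are the telescoping signature in disguise.
- telescoping — yes — fits the structure here.
- the geometric series formula: consecutive terms are not related by a fixed multiplier.


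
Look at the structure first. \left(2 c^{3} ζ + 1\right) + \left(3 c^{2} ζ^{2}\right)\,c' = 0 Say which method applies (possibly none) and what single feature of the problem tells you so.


Best approach: the exact-equation method — 2 c^{3} ζ + 1 and 3 c^{2} ζ^{2} pass the exactness check on the nose, so no integrating factor in ζ or c is needed at all.


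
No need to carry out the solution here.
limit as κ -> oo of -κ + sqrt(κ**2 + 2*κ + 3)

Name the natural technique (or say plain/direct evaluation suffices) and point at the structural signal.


Best approach: conjugate multiplication — the difference sqrt(κ**2 + 2*κ + 3) - κ is an ∞ − ∞ stalemate; its conjugate partner breaks the tie.


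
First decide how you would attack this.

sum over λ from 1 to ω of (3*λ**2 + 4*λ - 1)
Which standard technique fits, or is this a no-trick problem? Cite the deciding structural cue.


Method: no special technique — no ratio, no shift structure, no binomial pattern: sum the constant-multiple powers of λ with known formulas.


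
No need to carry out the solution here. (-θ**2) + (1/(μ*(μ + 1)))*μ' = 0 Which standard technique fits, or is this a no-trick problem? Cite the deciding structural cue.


Diagnosis: separation of variables — all dependence on the two variables factors apart, the defining separable shape. A Bernoulli rewrite would carry it as the equation stands — separating the variables needs no rearrangement either.


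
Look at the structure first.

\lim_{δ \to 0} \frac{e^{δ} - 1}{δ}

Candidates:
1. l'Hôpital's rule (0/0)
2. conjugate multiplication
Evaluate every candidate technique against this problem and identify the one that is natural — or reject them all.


Technique: l'Hôpital's rule (0/0) — plug in 0: top and bottom both hit zero, so differentiate each and retry. Expanding numerator and denominator to first order gives the same value — the rule automates exactly that.
- l'Hôpital's rule (0/0): a fit — the right tool for this form.
- conjugate multiplication — multiplying by a conjugate would not remove any indeterminacy here.


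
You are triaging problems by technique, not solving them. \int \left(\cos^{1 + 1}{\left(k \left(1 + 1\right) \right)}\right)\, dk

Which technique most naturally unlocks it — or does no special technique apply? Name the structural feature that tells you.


Diagnosis: a trigonometric identity — the exponent on \cos^{1 + 1}{\left(k \left(1 + 1\right) \right)} is even — the power-reduction identity is the standard preprocessing step.


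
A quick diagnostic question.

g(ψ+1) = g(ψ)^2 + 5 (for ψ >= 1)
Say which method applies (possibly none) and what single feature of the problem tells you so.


Technique: no special technique — the unknown enters the rule nonlinearly, not as a weighted sum — no linear method is even well-posed.


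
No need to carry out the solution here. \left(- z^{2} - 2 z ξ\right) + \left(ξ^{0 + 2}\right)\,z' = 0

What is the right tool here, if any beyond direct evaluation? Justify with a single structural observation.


Technique: the homogeneous substitution — the slope's numerator and denominator have matching total degree, so it depends only on z/ξ and the ratio substitution collapses it. A Bernoulli rewrite works here as the equation stands — the homogeneous substitution is the more immediate reading.


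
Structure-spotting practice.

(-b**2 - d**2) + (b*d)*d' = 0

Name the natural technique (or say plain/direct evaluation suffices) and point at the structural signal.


Best approach: the homogeneous substitution — solved for the derivative, the right side is unchanged under scaling b and d together — it depends only on the ratio d/b, so substitute a single ratio variable. This doubles as a Bernoulli equation in the unknown as written; the homogeneous route needs no setup at all.


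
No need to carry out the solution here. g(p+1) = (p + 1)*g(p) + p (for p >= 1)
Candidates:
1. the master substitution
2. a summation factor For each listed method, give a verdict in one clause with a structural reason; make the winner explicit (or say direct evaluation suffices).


Verdict: a summation factor — because the multiplier p + 1 is index-dependent, divide through by its running product and sum the resulting differences.
- the master substitution — the recursion steps by a constant offset, so exponential reindexing is pointless.
- a summation factor — applicable, and directly so.


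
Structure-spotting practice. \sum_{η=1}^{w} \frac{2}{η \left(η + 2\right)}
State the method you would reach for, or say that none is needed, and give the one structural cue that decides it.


Diagnosis: telescoping — after splitting \frac{2}{η \left(η + 2\right)} into partial fractions, the pieces are shifted copies of one function and cancel telescopically.


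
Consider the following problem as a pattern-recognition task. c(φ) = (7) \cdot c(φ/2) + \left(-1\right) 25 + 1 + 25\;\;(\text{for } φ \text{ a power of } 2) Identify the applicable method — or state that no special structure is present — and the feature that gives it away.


Best approach: the master substitution — treat m = log base 2 of φ as the new clock: one recursion step advances m by one while φ scales by 2.


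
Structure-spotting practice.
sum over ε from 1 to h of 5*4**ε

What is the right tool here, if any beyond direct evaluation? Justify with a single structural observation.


Method: the geometric series formula — the ratio of consecutive terms is the constant 4, independent of the index — a geometric sum.


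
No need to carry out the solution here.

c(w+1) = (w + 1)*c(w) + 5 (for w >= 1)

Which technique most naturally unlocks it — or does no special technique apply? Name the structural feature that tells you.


Technique: a summation factor — an index-dependent multiplier w + 1 rules out characteristic roots; a summation factor converts it to a pure difference.


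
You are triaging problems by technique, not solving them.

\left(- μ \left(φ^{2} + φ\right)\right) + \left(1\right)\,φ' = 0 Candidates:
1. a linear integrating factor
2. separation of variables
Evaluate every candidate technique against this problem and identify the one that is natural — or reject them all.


Technique: separation of variables — separating collects all φ-dependence with the derivative and leaves all μ-dependence opposite: variables separate. This doubles as a Bernoulli equation in the unknown as written; dividing and integrating works on it directly.
- a linear integrating factor: the unknown enters nonlinearly (through a power, a denominator, or a transcendental function), which the linear integrating-factor recipe cannot absorb as-is — any repair would come from a preliminary substitution, not the factor.
- separation of variables — a fit — the right tool for this form.


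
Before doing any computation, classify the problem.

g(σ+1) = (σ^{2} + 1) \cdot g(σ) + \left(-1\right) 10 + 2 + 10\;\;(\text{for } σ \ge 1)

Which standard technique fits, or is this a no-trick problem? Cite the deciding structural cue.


Technique: a summation factor — normalize by the running product of σ^{2} + 1: the left side becomes a difference, and differences sum.


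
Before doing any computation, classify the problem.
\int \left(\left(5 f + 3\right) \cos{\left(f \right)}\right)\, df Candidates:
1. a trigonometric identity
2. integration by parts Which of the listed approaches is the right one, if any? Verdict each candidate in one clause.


Best approach: integration by parts — 5 f + 3 dies after finitely many derivatives while \cos{\left(f \right)} cycles under integration — the tabular/parts setup.
- a trigonometric identity: there is no trigonometric structure whose rewriting would simplify the integrand.
- integration by parts: yes — fits the structure here.


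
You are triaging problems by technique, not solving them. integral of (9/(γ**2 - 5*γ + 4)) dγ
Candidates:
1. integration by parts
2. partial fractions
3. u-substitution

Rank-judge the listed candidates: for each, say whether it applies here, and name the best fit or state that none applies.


Best approach: partial fractions — a proper rational integrand whose denominator splits into simpler factors — decompose into partial fractions first.
- integration by parts: the integrand does not split as a nonconstant polynomial times an exp, sine, cosine of a linear argument, or logarithm — no polynomial-kernel parts product to differentiate one side of.
- partial fractions: applies; the problem has the shape this method handles.
- u-substitution: no subexpression of the integrand serves as a whole-integral substitution inner — individual terms may offer their own, but none carries its derivative as a factor of the full integrand; a working change of variable would have to be constructed from outside the expression.


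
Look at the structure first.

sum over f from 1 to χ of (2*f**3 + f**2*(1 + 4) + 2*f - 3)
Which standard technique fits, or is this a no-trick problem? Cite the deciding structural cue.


Verdict: no special technique — the summand is a plain polynomial in f (expanding first if it arrives factored); standard power-sum formulas evaluate it term by term.


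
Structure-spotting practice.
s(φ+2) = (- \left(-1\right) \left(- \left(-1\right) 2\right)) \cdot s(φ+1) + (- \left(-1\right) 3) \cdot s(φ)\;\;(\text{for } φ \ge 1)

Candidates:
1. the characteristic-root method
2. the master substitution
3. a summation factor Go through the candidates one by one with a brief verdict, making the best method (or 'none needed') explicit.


Diagnosis: the characteristic-root method — try a geometric ansatz r^φ: constant coefficients turn the recurrence into one polynomial equation in r.
- the characteristic-root method — yes, a natural case for it.
- the master substitution — with no divided-index recursive call, reindexing by powers of a base buys nothing.
- a summation factor — a summation factor telescopes one-step recursions; this one carries higher-order memory.


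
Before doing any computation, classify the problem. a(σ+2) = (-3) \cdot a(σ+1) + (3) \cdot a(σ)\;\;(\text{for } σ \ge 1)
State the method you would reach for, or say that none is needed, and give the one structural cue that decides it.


Best approach: the characteristic-root method — constant coefficients and linearity mean the ansatz r^σ reduces it to solving the characteristic polynomial.


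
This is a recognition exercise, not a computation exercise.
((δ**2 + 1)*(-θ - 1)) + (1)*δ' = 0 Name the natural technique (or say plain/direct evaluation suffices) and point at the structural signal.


Verdict: separation of variables — solved for the derivative, the right side splits multiplicatively into a function of each variable alone — divide and integrate each side.


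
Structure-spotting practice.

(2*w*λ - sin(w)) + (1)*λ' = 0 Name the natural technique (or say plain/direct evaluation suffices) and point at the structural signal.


Method: a linear integrating factor — the equation is linear in λ with coefficient 2*w; multiplying by the integrating factor exp(∫2*w) makes the left side a perfect derivative.


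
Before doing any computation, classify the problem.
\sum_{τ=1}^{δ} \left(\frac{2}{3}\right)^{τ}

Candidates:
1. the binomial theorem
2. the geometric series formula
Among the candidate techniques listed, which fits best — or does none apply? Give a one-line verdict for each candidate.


Technique: the geometric series formula — term-over-term division gives \frac{2}{3} every time — index-free ratio, geometric sum formula applies.
- the binomial theorem: there is no sum-raised-to-a-power identity hiding in these terms.
- the geometric series formula — a fit — the right tool for this form.


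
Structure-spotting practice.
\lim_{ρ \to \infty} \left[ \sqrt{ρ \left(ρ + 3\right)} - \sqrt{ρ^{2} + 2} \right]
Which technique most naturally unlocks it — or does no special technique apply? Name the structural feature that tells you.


Technique: conjugate multiplication — neither \sqrt{ρ \left(ρ + 3\right)} nor \sqrt{ρ^{2} + 2} converges alone, so rewrite their difference as a conjugate-rationalized quotient first.


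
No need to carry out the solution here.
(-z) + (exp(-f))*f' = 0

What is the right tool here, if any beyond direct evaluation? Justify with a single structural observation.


Method: separation of variables — separating collects all f-dependence with the derivative and leaves all z-dependence opposite: variables separate. The cross-partial test also passes here (vacuously, each side single-variable); the potential-function route would work, separation is simply more immediate.


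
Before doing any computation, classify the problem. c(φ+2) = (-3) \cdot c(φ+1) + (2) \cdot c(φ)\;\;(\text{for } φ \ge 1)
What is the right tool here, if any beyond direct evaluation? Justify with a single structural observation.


Verdict: the characteristic-root method — the recurrence treats every index alike (constant coefficients, no forcing) — precisely the regime where r^φ trials close it.


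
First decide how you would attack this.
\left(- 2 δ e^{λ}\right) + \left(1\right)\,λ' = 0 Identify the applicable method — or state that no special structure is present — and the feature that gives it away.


Diagnosis: separation of variables — one side of the product carries the independent variable, the other the unknown — the textbook separation shape.


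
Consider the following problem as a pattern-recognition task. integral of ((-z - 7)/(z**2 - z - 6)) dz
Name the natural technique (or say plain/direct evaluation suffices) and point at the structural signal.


Technique: partial fractions — the integrand is a proper rational function and its denominator z**2 - z - 6 factors into distinct pieces, so it splits into simple fractions.


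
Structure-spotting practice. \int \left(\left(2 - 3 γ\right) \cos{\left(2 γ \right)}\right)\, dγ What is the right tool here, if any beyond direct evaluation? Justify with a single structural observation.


Method: integration by parts — differentiate 2 - 3 γ, integrate \cos{\left(2 γ \right)}: each pass lowers the polynomial degree, so parts terminates.


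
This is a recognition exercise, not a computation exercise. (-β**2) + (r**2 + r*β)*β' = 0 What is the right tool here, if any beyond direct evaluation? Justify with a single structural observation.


Verdict: the homogeneous substitution — the slope's numerator and denominator share total degree; set v = β/r and the equation drops to separable form. A Bernoulli-style rewrite — possibly after exchanging which variable is treated as dependent — would work as well; the homogeneous substitution is the more immediate reading here.


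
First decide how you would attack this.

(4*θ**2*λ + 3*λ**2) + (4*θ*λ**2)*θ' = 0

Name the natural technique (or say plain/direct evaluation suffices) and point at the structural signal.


Diagnosis: the exact-equation method — check exactness first: here it holds (4*θ**2*λ + 3*λ**2, 4*θ*λ**2 have matching cross partials), so no integrating factor is needed.


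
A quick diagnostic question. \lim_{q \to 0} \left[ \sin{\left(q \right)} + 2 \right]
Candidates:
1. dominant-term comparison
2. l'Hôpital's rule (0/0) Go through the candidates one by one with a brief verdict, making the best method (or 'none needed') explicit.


Best approach: no special technique — no vanishing denominator and no indeterminate clash at the point — evaluation is immediate.
- dominant-term comparison: this limit is not decided by comparing leading-term growth at infinity.
- l'Hôpital's rule (0/0): substituting the point produces a determinate value, not a 0 over 0 clash.


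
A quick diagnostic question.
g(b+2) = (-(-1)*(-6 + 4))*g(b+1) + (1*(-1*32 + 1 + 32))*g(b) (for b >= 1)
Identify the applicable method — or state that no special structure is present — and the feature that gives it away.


Verdict: the characteristic-root method — no index-dependence in the weights and nothing inhomogeneous: classic characteristic-equation setup.


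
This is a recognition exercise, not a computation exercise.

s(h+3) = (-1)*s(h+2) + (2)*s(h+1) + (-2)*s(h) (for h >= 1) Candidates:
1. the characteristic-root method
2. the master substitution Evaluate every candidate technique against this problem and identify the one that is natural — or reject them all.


Verdict: the characteristic-root method — no index-dependence in the weights and nothing inhomogeneous: classic characteristic-equation setup.
- the characteristic-root method — applicable, and directly so.
- the master substitution — no fixed divisor shrinks the index between calls.


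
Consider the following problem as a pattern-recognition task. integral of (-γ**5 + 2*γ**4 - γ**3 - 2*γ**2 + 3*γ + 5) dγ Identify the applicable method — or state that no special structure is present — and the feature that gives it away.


Best approach: no special technique — nothing composite, nothing rational, nothing trigonometric — each constant-multiple power of γ integrates by the power rule alone.


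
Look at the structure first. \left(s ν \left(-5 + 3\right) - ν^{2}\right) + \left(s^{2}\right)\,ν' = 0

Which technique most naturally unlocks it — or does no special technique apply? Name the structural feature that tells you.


Technique: the homogeneous substitution — the slope's numerator and denominator have matching total degree, so it depends only on ν/s and the ratio substitution collapses it. This doubles as a Bernoulli equation in the unknown as written; the homogeneous route needs no setup at all.


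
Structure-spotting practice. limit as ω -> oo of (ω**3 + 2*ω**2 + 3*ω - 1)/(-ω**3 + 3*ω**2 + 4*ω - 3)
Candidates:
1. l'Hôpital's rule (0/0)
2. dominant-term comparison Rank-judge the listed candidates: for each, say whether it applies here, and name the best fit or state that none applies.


Technique: dominant-term comparison — growth-rate triage: the leading powers of ω decide the limit, everything else is noise.
- l'Hôpital's rule (0/0): viewed as a single quotient this runs to ∞/∞, not the 0/0 clash this candidate addresses; an at-infinity variant of the rule would resolve it, but comparing leading growth reads the answer without differentiating.
- dominant-term comparison — applicable, and directly so.


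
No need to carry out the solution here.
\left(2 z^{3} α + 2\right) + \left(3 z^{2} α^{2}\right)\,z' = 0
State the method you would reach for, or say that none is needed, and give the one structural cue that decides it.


Diagnosis: the exact-equation method — because the two cross partials coincide, the form is conservative as written — recover its potential in (α, z).


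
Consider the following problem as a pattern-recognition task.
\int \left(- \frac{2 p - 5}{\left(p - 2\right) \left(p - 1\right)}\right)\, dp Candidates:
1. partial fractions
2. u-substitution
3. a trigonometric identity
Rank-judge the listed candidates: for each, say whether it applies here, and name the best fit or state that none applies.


Method: partial fractions — the bottom factors while the top stays lower-degree — split into simple fractions and integrate piece by piece.
- partial fractions — a fit — the right tool for this form.
- u-substitution: no subexpression of the integrand pairs with its own derivative as a factor — individual terms may offer their own substitutions, but any change of variable covering the whole integral would have to be constructed from outside the expression.
- a trigonometric identity: there is no trigonometric structure at all — the integrand carries no sine or cosine to rewrite.


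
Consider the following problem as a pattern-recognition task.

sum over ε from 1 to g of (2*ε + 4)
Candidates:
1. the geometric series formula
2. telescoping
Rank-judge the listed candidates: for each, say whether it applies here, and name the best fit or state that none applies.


Verdict: no special technique — Faulhaber territory: sum each constant-multiple power of ε with its closed-form formula, no trick required.
- the geometric series formula: dividing successive terms gives an index-dependent quantity, not a constant.
- telescoping: as presented, consecutive terms share no shifted copy to cancel against — no rewrite is on display to change that.


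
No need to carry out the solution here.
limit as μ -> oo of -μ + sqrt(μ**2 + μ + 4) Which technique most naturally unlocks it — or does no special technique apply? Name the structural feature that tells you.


Verdict: conjugate multiplication — an infinity-minus-infinity difference with a surviving radical — multiply by the conjugate to cancel the divergence.


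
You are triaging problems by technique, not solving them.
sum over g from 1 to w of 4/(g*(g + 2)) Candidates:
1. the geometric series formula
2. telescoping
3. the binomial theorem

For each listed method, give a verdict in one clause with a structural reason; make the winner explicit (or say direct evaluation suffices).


Method: telescoping — 4/(g*(g + 2)) is a collapsed telescope: expand it into simple fractions to see the cancellation.
- the geometric series formula: dividing successive terms gives an index-dependent quantity, not a constant.
- telescoping: applies; the problem has the shape this method handles.
- the binomial theorem: no binomial coefficients pair with matched powers.


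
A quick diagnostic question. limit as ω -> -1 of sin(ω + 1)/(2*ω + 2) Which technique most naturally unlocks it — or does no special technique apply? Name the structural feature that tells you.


Technique: l'Hôpital's rule (0/0) — substituting -1 gives 0 over 0; differentiate top and bottom once and re-evaluate. The standard small-argument limits would also carry it; the rule is the systematic route.


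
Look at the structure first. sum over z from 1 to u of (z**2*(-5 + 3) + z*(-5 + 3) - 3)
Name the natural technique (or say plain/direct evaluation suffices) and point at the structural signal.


Best approach: no special technique — no ratio, no shift structure, no binomial pattern: sum the constant-multiple powers of z with known formulas.


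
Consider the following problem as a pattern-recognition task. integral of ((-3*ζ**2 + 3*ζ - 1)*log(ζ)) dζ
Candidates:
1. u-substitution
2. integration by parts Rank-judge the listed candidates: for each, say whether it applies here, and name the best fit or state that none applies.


Diagnosis: integration by parts — choose u = log(ζ): one derivative turns the logarithm algebraic, and the remaining factor -3*ζ**2 + 3*ζ - 1 integrates term by term under the power rule.
- u-substitution: no subexpression of the integrand pairs with its own derivative as a factor — individual terms may offer their own substitutions, but any change of variable covering the whole integral would have to be constructed from outside the expression.
- integration by parts: a fit — the right tool for this form.


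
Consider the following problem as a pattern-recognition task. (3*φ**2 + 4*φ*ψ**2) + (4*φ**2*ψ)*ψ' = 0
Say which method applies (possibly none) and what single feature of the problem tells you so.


Verdict: the exact-equation method — this form is already the differential of something: the matching mixed partials of 3*φ**2 + 4*φ*ψ**2 and 4*φ**2*ψ prove it.


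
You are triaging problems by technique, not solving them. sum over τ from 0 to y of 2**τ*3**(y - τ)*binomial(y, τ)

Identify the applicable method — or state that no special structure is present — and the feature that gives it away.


Technique: the binomial theorem — the binomial coefficients weight matched powers of 2 and 3, which is exactly the expansion of a binomial power.


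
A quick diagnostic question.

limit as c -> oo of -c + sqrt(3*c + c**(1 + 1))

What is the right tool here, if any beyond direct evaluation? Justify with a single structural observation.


Method: conjugate multiplication — turning the difference into a conjugate-rationalized ratio makes the limit readable.


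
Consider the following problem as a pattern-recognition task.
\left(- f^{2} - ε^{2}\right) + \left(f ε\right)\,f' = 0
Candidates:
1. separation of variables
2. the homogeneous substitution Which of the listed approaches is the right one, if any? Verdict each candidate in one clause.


Method: the homogeneous substitution — solved for the derivative, the right side is unchanged under scaling ε and f together — it depends only on the ratio f/ε, so substitute a single ratio variable. A Bernoulli substitution is a fair alternative on this equation directly; the homogeneous reading takes it as given.
- separation of variables: the two dependences are entangled, not a clean product of one-variable pieces.
- the homogeneous substitution — applies; the problem has the shape this method handles.


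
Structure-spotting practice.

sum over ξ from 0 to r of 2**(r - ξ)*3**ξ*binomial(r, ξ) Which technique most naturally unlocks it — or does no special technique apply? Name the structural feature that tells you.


Method: the binomial theorem — terms weighting binomial(r, ξ) against matched powers of 3 and 2 reassemble into (3 + 2)^r by the binomial theorem.


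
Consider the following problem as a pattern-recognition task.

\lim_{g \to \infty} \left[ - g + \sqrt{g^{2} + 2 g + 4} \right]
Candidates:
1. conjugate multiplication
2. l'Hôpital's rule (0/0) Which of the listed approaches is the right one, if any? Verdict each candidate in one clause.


Verdict: conjugate multiplication — the difference \sqrt{g^{2} + 2 g + 4} - g is an ∞ − ∞ stalemate; its conjugate partner breaks the tie.
- conjugate multiplication: applies; the problem has the shape this method handles.
- l'Hôpital's rule (0/0) — the expression is a difference driving to ∞ − ∞, not a 0/0 quotient — there is no ratio for the rule to differentiate.


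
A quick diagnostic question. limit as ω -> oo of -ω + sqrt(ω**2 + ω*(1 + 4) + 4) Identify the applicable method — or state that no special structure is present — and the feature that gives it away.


Verdict: conjugate multiplication — two divergent pieces with a minus sign between them and a radical in the mix: rationalize sqrt(ω**2 + ω*(1 + 4) + 4) - ω before any limit law applies.


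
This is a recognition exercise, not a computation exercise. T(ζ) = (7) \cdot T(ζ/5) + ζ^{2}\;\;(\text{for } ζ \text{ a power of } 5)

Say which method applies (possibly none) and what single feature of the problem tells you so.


Method: the master substitution — the argument contracts 5-fold per step: reindex ζ exponentially and solve the linear recurrence in the new index.
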